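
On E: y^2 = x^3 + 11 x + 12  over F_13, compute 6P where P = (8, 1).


k = 6 = 110_2 (binary, LSB first: 011)
Double-and-add from P = (8, 1):
  bit 0 = 0: acc unchanged = O
  bit 1 = 1: acc = O + (0, 5) = (0, 5)
  bit 2 = 1: acc = (0, 5) + (12, 0) = (0, 8)

6P = (0, 8)


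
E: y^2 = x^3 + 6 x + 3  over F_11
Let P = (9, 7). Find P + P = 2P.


Doubling: s = (3 x1^2 + a) / (2 y1)
s = (3*9^2 + 6) / (2*7) mod 11 = 6
x3 = s^2 - 2 x1 mod 11 = 6^2 - 2*9 = 7
y3 = s (x1 - x3) - y1 mod 11 = 6 * (9 - 7) - 7 = 5

2P = (7, 5)


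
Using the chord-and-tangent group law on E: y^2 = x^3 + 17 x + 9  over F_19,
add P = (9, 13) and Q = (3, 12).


P != Q, so use the chord formula.
s = (y2 - y1) / (x2 - x1) = (18) / (13) mod 19 = 16
x3 = s^2 - x1 - x2 mod 19 = 16^2 - 9 - 3 = 16
y3 = s (x1 - x3) - y1 mod 19 = 16 * (9 - 16) - 13 = 8

P + Q = (16, 8)


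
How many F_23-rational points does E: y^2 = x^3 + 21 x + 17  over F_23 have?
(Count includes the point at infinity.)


For each x in F_23, count y with y^2 = x^3 + 21 x + 17 mod 23:
  x = 1: RHS = 16, y in [4, 19]  -> 2 point(s)
  x = 4: RHS = 4, y in [2, 21]  -> 2 point(s)
  x = 7: RHS = 1, y in [1, 22]  -> 2 point(s)
  x = 10: RHS = 8, y in [10, 13]  -> 2 point(s)
  x = 13: RHS = 3, y in [7, 16]  -> 2 point(s)
  x = 15: RHS = 4, y in [2, 21]  -> 2 point(s)
  x = 21: RHS = 13, y in [6, 17]  -> 2 point(s)
  x = 22: RHS = 18, y in [8, 15]  -> 2 point(s)
Affine points: 16. Add the point at infinity: total = 17.

#E(F_23) = 17


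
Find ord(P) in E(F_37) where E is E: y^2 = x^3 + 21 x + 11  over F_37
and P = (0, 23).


Compute successive multiples of P until we hit O:
  1P = (0, 23)
  2P = (26, 15)
  3P = (10, 0)
  4P = (26, 22)
  5P = (0, 14)
  6P = O

ord(P) = 6


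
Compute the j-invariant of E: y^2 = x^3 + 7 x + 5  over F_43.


Delta = -16(4 a^3 + 27 b^2) mod 43 = 14
-1728 * (4 a)^3 = -1728 * (4*7)^3 mod 43 = 39
j = 39 * 14^(-1) mod 43 = 12

j = 12 (mod 43)


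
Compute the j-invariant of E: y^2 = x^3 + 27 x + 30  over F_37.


Delta = -16(4 a^3 + 27 b^2) mod 37 = 23
-1728 * (4 a)^3 = -1728 * (4*27)^3 mod 37 = 36
j = 36 * 23^(-1) mod 37 = 8

j = 8 (mod 37)


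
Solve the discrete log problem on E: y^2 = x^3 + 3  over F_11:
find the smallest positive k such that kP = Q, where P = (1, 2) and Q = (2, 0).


Enumerate multiples of P until we hit Q = (2, 0):
  1P = (1, 2)
  2P = (2, 0)
Match found at i = 2.

k = 2


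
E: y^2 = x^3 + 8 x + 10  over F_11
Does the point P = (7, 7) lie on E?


Check whether y^2 = x^3 + 8 x + 10 (mod 11) for (x, y) = (7, 7).
LHS: y^2 = 7^2 mod 11 = 5
RHS: x^3 + 8 x + 10 = 7^3 + 8*7 + 10 mod 11 = 2
LHS != RHS

No, not on the curve


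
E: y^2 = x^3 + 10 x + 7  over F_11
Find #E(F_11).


For each x in F_11, count y with y^2 = x^3 + 10 x + 7 mod 11:
  x = 3: RHS = 9, y in [3, 8]  -> 2 point(s)
  x = 4: RHS = 1, y in [1, 10]  -> 2 point(s)
  x = 8: RHS = 5, y in [4, 7]  -> 2 point(s)
  x = 9: RHS = 1, y in [1, 10]  -> 2 point(s)
Affine points: 8. Add the point at infinity: total = 9.

#E(F_11) = 9


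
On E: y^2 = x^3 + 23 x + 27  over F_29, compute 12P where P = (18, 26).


k = 12 = 1100_2 (binary, LSB first: 0011)
Double-and-add from P = (18, 26):
  bit 0 = 0: acc unchanged = O
  bit 1 = 0: acc unchanged = O
  bit 2 = 1: acc = O + (4, 3) = (4, 3)
  bit 3 = 1: acc = (4, 3) + (12, 28) = (6, 27)

12P = (6, 27)


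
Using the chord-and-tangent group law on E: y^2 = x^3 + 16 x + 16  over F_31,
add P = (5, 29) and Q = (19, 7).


P != Q, so use the chord formula.
s = (y2 - y1) / (x2 - x1) = (9) / (14) mod 31 = 25
x3 = s^2 - x1 - x2 mod 31 = 25^2 - 5 - 19 = 12
y3 = s (x1 - x3) - y1 mod 31 = 25 * (5 - 12) - 29 = 13

P + Q = (12, 13)


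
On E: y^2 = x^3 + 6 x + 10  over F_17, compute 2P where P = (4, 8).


Doubling: s = (3 x1^2 + a) / (2 y1)
s = (3*4^2 + 6) / (2*8) mod 17 = 14
x3 = s^2 - 2 x1 mod 17 = 14^2 - 2*4 = 1
y3 = s (x1 - x3) - y1 mod 17 = 14 * (4 - 1) - 8 = 0

2P = (1, 0)


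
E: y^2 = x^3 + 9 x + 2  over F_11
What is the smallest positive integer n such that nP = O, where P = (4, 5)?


Compute successive multiples of P until we hit O:
  1P = (4, 5)
  2P = (7, 1)
  3P = (3, 1)
  4P = (9, 8)
  5P = (1, 10)
  6P = (10, 5)
  7P = (8, 6)
  8P = (8, 5)
  ... (continuing to 15P)
  15P = O

ord(P) = 15


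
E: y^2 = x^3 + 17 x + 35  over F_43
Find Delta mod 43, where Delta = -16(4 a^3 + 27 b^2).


4 a^3 + 27 b^2 = 4*17^3 + 27*35^2 = 19652 + 33075 = 52727
Delta = -16 * (52727) = -843632
Delta mod 43 = 28

Delta = 28 (mod 43)


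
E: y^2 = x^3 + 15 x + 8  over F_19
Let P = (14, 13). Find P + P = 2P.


Doubling: s = (3 x1^2 + a) / (2 y1)
s = (3*14^2 + 15) / (2*13) mod 19 = 2
x3 = s^2 - 2 x1 mod 19 = 2^2 - 2*14 = 14
y3 = s (x1 - x3) - y1 mod 19 = 2 * (14 - 14) - 13 = 6

2P = (14, 6)


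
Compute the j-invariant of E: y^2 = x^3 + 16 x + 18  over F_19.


Delta = -16(4 a^3 + 27 b^2) mod 19 = 4
-1728 * (4 a)^3 = -1728 * (4*16)^3 mod 19 = 1
j = 1 * 4^(-1) mod 19 = 5

j = 5 (mod 19)


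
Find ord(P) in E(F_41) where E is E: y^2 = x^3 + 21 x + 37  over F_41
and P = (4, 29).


Compute successive multiples of P until we hit O:
  1P = (4, 29)
  2P = (15, 18)
  3P = (23, 31)
  4P = (34, 11)
  5P = (5, 29)
  6P = (32, 12)
  7P = (30, 19)
  8P = (12, 34)
  ... (continuing to 24P)
  24P = O

ord(P) = 24


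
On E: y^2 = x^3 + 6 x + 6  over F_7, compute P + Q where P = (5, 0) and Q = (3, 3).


P != Q, so use the chord formula.
s = (y2 - y1) / (x2 - x1) = (3) / (5) mod 7 = 2
x3 = s^2 - x1 - x2 mod 7 = 2^2 - 5 - 3 = 3
y3 = s (x1 - x3) - y1 mod 7 = 2 * (5 - 3) - 0 = 4

P + Q = (3, 4)


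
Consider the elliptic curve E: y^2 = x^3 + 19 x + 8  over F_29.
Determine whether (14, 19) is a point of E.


Check whether y^2 = x^3 + 19 x + 8 (mod 29) for (x, y) = (14, 19).
LHS: y^2 = 19^2 mod 29 = 13
RHS: x^3 + 19 x + 8 = 14^3 + 19*14 + 8 mod 29 = 2
LHS != RHS

No, not on the curve


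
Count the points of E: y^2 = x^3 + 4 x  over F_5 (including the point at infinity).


For each x in F_5, count y with y^2 = x^3 + 4 x + 0 mod 5:
  x = 0: RHS = 0, y in [0]  -> 1 point(s)
  x = 1: RHS = 0, y in [0]  -> 1 point(s)
  x = 2: RHS = 1, y in [1, 4]  -> 2 point(s)
  x = 3: RHS = 4, y in [2, 3]  -> 2 point(s)
  x = 4: RHS = 0, y in [0]  -> 1 point(s)
Affine points: 7. Add the point at infinity: total = 8.

#E(F_5) = 8


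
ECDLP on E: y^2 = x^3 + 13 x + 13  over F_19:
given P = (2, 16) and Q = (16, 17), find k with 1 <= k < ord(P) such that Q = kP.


Enumerate multiples of P until we hit Q = (16, 17):
  1P = (2, 16)
  2P = (16, 17)
Match found at i = 2.

k = 2


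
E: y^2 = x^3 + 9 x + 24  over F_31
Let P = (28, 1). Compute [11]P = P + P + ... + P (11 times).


k = 11 = 1011_2 (binary, LSB first: 1101)
Double-and-add from P = (28, 1):
  bit 0 = 1: acc = O + (28, 1) = (28, 1)
  bit 1 = 1: acc = (28, 1) + (20, 19) = (21, 22)
  bit 2 = 0: acc unchanged = (21, 22)
  bit 3 = 1: acc = (21, 22) + (12, 0) = (30, 18)

11P = (30, 18)


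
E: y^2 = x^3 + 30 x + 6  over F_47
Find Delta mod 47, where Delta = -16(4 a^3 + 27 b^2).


4 a^3 + 27 b^2 = 4*30^3 + 27*6^2 = 108000 + 972 = 108972
Delta = -16 * (108972) = -1743552
Delta mod 47 = 7

Delta = 7 (mod 47)


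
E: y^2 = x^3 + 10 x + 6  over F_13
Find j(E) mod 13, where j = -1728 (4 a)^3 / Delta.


Delta = -16(4 a^3 + 27 b^2) mod 13 = 8
-1728 * (4 a)^3 = -1728 * (4*10)^3 mod 13 = 1
j = 1 * 8^(-1) mod 13 = 5

j = 5 (mod 13)


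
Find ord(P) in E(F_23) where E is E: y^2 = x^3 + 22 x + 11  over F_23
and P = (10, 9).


Compute successive multiples of P until we hit O:
  1P = (10, 9)
  2P = (3, 14)
  3P = (3, 9)
  4P = (10, 14)
  5P = O

ord(P) = 5


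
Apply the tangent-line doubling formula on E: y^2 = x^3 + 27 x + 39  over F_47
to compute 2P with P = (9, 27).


Doubling: s = (3 x1^2 + a) / (2 y1)
s = (3*9^2 + 27) / (2*27) mod 47 = 5
x3 = s^2 - 2 x1 mod 47 = 5^2 - 2*9 = 7
y3 = s (x1 - x3) - y1 mod 47 = 5 * (9 - 7) - 27 = 30

2P = (7, 30)


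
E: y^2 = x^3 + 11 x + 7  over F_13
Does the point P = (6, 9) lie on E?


Check whether y^2 = x^3 + 11 x + 7 (mod 13) for (x, y) = (6, 9).
LHS: y^2 = 9^2 mod 13 = 3
RHS: x^3 + 11 x + 7 = 6^3 + 11*6 + 7 mod 13 = 3
LHS = RHS

Yes, on the curve


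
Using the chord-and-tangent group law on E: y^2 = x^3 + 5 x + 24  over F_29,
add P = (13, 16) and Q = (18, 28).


P != Q, so use the chord formula.
s = (y2 - y1) / (x2 - x1) = (12) / (5) mod 29 = 14
x3 = s^2 - x1 - x2 mod 29 = 14^2 - 13 - 18 = 20
y3 = s (x1 - x3) - y1 mod 29 = 14 * (13 - 20) - 16 = 2

P + Q = (20, 2)


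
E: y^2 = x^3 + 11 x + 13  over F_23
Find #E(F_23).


For each x in F_23, count y with y^2 = x^3 + 11 x + 13 mod 23:
  x = 0: RHS = 13, y in [6, 17]  -> 2 point(s)
  x = 1: RHS = 2, y in [5, 18]  -> 2 point(s)
  x = 3: RHS = 4, y in [2, 21]  -> 2 point(s)
  x = 4: RHS = 6, y in [11, 12]  -> 2 point(s)
  x = 5: RHS = 9, y in [3, 20]  -> 2 point(s)
  x = 9: RHS = 13, y in [6, 17]  -> 2 point(s)
  x = 11: RHS = 16, y in [4, 19]  -> 2 point(s)
  x = 14: RHS = 13, y in [6, 17]  -> 2 point(s)
  x = 21: RHS = 6, y in [11, 12]  -> 2 point(s)
  x = 22: RHS = 1, y in [1, 22]  -> 2 point(s)
Affine points: 20. Add the point at infinity: total = 21.

#E(F_23) = 21


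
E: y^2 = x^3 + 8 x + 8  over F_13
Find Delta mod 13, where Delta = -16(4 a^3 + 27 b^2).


4 a^3 + 27 b^2 = 4*8^3 + 27*8^2 = 2048 + 1728 = 3776
Delta = -16 * (3776) = -60416
Delta mod 13 = 8

Delta = 8 (mod 13)


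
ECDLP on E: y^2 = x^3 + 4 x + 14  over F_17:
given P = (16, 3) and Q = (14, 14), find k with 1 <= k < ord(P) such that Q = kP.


Enumerate multiples of P until we hit Q = (14, 14):
  1P = (16, 3)
  2P = (1, 6)
  3P = (15, 7)
  4P = (2, 9)
  5P = (3, 6)
  6P = (6, 13)
  7P = (13, 11)
  8P = (14, 3)
  9P = (4, 14)
  10P = (10, 0)
  11P = (4, 3)
  12P = (14, 14)
Match found at i = 12.

k = 12


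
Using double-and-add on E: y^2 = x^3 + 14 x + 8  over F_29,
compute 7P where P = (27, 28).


k = 7 = 111_2 (binary, LSB first: 111)
Double-and-add from P = (27, 28):
  bit 0 = 1: acc = O + (27, 28) = (27, 28)
  bit 1 = 1: acc = (27, 28) + (28, 14) = (25, 2)
  bit 2 = 1: acc = (25, 2) + (1, 20) = (9, 15)

7P = (9, 15)


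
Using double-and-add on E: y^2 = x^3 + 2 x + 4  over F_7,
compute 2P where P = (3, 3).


k = 2 = 10_2 (binary, LSB first: 01)
Double-and-add from P = (3, 3):
  bit 0 = 0: acc unchanged = O
  bit 1 = 1: acc = O + (2, 3) = (2, 3)

2P = (2, 3)


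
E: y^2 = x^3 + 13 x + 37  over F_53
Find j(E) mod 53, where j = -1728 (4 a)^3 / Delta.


Delta = -16(4 a^3 + 27 b^2) mod 53 = 20
-1728 * (4 a)^3 = -1728 * (4*13)^3 mod 53 = 32
j = 32 * 20^(-1) mod 53 = 44

j = 44 (mod 53)


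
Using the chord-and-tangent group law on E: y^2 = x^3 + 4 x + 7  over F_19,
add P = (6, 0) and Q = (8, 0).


P != Q, so use the chord formula.
s = (y2 - y1) / (x2 - x1) = (0) / (2) mod 19 = 0
x3 = s^2 - x1 - x2 mod 19 = 0^2 - 6 - 8 = 5
y3 = s (x1 - x3) - y1 mod 19 = 0 * (6 - 5) - 0 = 0

P + Q = (5, 0)


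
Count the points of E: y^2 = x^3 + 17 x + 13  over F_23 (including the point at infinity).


For each x in F_23, count y with y^2 = x^3 + 17 x + 13 mod 23:
  x = 0: RHS = 13, y in [6, 17]  -> 2 point(s)
  x = 1: RHS = 8, y in [10, 13]  -> 2 point(s)
  x = 2: RHS = 9, y in [3, 20]  -> 2 point(s)
  x = 5: RHS = 16, y in [4, 19]  -> 2 point(s)
  x = 6: RHS = 9, y in [3, 20]  -> 2 point(s)
  x = 11: RHS = 13, y in [6, 17]  -> 2 point(s)
  x = 12: RHS = 13, y in [6, 17]  -> 2 point(s)
  x = 13: RHS = 16, y in [4, 19]  -> 2 point(s)
  x = 15: RHS = 9, y in [3, 20]  -> 2 point(s)
  x = 20: RHS = 4, y in [2, 21]  -> 2 point(s)
  x = 22: RHS = 18, y in [8, 15]  -> 2 point(s)
Affine points: 22. Add the point at infinity: total = 23.

#E(F_23) = 23


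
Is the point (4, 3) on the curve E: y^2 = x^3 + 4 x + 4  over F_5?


Check whether y^2 = x^3 + 4 x + 4 (mod 5) for (x, y) = (4, 3).
LHS: y^2 = 3^2 mod 5 = 4
RHS: x^3 + 4 x + 4 = 4^3 + 4*4 + 4 mod 5 = 4
LHS = RHS

Yes, on the curve


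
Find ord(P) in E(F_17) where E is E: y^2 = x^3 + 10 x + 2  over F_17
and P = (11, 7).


Compute successive multiples of P until we hit O:
  1P = (11, 7)
  2P = (14, 9)
  3P = (0, 6)
  4P = (15, 5)
  5P = (4, 15)
  6P = (4, 2)
  7P = (15, 12)
  8P = (0, 11)
  ... (continuing to 11P)
  11P = O

ord(P) = 11


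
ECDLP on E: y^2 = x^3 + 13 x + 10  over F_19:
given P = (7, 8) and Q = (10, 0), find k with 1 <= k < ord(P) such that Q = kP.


Enumerate multiples of P until we hit Q = (10, 0):
  1P = (7, 8)
  2P = (10, 0)
Match found at i = 2.

k = 2


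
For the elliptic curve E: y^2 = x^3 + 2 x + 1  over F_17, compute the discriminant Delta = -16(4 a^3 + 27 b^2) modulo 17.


4 a^3 + 27 b^2 = 4*2^3 + 27*1^2 = 32 + 27 = 59
Delta = -16 * (59) = -944
Delta mod 17 = 8

Delta = 8 (mod 17)


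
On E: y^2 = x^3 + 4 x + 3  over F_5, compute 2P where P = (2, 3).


Doubling: s = (3 x1^2 + a) / (2 y1)
s = (3*2^2 + 4) / (2*3) mod 5 = 1
x3 = s^2 - 2 x1 mod 5 = 1^2 - 2*2 = 2
y3 = s (x1 - x3) - y1 mod 5 = 1 * (2 - 2) - 3 = 2

2P = (2, 2)


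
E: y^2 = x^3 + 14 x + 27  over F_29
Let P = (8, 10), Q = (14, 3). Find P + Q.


P != Q, so use the chord formula.
s = (y2 - y1) / (x2 - x1) = (22) / (6) mod 29 = 23
x3 = s^2 - x1 - x2 mod 29 = 23^2 - 8 - 14 = 14
y3 = s (x1 - x3) - y1 mod 29 = 23 * (8 - 14) - 10 = 26

P + Q = (14, 26)


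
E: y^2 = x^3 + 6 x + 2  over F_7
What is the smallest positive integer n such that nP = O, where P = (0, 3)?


Compute successive multiples of P until we hit O:
  1P = (0, 3)
  2P = (1, 3)
  3P = (6, 4)
  4P = (2, 6)
  5P = (2, 1)
  6P = (6, 3)
  7P = (1, 4)
  8P = (0, 4)
  ... (continuing to 9P)
  9P = O

ord(P) = 9


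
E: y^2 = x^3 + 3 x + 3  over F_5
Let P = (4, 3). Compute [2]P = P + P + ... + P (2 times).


k = 2 = 10_2 (binary, LSB first: 01)
Double-and-add from P = (4, 3):
  bit 0 = 0: acc unchanged = O
  bit 1 = 1: acc = O + (3, 3) = (3, 3)

2P = (3, 3)


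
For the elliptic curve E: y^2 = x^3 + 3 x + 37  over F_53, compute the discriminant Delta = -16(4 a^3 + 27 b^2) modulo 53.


4 a^3 + 27 b^2 = 4*3^3 + 27*37^2 = 108 + 36963 = 37071
Delta = -16 * (37071) = -593136
Delta mod 53 = 40

Delta = 40 (mod 53)


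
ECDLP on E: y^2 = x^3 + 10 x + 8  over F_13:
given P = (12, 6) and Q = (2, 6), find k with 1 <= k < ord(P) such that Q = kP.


Enumerate multiples of P until we hit Q = (2, 6):
  1P = (12, 6)
  2P = (2, 7)
  3P = (2, 6)
Match found at i = 3.

k = 3


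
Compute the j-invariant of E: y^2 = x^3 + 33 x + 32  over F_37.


Delta = -16(4 a^3 + 27 b^2) mod 37 = 30
-1728 * (4 a)^3 = -1728 * (4*33)^3 mod 37 = 10
j = 10 * 30^(-1) mod 37 = 25

j = 25 (mod 37)


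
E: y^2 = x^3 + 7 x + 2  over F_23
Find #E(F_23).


For each x in F_23, count y with y^2 = x^3 + 7 x + 2 mod 23:
  x = 0: RHS = 2, y in [5, 18]  -> 2 point(s)
  x = 2: RHS = 1, y in [1, 22]  -> 2 point(s)
  x = 3: RHS = 4, y in [2, 21]  -> 2 point(s)
  x = 4: RHS = 2, y in [5, 18]  -> 2 point(s)
  x = 5: RHS = 1, y in [1, 22]  -> 2 point(s)
  x = 7: RHS = 3, y in [7, 16]  -> 2 point(s)
  x = 8: RHS = 18, y in [8, 15]  -> 2 point(s)
  x = 9: RHS = 12, y in [9, 14]  -> 2 point(s)
  x = 13: RHS = 13, y in [6, 17]  -> 2 point(s)
  x = 15: RHS = 9, y in [3, 20]  -> 2 point(s)
  x = 16: RHS = 1, y in [1, 22]  -> 2 point(s)
  x = 18: RHS = 3, y in [7, 16]  -> 2 point(s)
  x = 19: RHS = 2, y in [5, 18]  -> 2 point(s)
  x = 20: RHS = 0, y in [0]  -> 1 point(s)
  x = 21: RHS = 3, y in [7, 16]  -> 2 point(s)
Affine points: 29. Add the point at infinity: total = 30.

#E(F_23) = 30


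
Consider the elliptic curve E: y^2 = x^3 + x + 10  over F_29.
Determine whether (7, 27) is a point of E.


Check whether y^2 = x^3 + 1 x + 10 (mod 29) for (x, y) = (7, 27).
LHS: y^2 = 27^2 mod 29 = 4
RHS: x^3 + 1 x + 10 = 7^3 + 1*7 + 10 mod 29 = 12
LHS != RHS

No, not on the curve


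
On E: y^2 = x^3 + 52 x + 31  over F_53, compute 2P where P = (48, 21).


Doubling: s = (3 x1^2 + a) / (2 y1)
s = (3*48^2 + 52) / (2*21) mod 53 = 27
x3 = s^2 - 2 x1 mod 53 = 27^2 - 2*48 = 50
y3 = s (x1 - x3) - y1 mod 53 = 27 * (48 - 50) - 21 = 31

2P = (50, 31)


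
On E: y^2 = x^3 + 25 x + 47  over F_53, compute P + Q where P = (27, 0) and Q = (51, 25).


P != Q, so use the chord formula.
s = (y2 - y1) / (x2 - x1) = (25) / (24) mod 53 = 43
x3 = s^2 - x1 - x2 mod 53 = 43^2 - 27 - 51 = 22
y3 = s (x1 - x3) - y1 mod 53 = 43 * (27 - 22) - 0 = 3

P + Q = (22, 3)


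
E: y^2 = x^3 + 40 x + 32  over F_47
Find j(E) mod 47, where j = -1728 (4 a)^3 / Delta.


Delta = -16(4 a^3 + 27 b^2) mod 47 = 46
-1728 * (4 a)^3 = -1728 * (4*40)^3 mod 47 = 14
j = 14 * 46^(-1) mod 47 = 33

j = 33 (mod 47)


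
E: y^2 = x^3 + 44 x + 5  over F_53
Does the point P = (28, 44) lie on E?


Check whether y^2 = x^3 + 44 x + 5 (mod 53) for (x, y) = (28, 44).
LHS: y^2 = 44^2 mod 53 = 28
RHS: x^3 + 44 x + 5 = 28^3 + 44*28 + 5 mod 53 = 28
LHS = RHS

Yes, on the curve


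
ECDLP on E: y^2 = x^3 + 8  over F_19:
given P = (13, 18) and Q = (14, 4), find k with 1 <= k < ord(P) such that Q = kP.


Enumerate multiples of P until we hit Q = (14, 4):
  1P = (13, 18)
  2P = (2, 15)
  3P = (8, 11)
  4P = (3, 15)
  5P = (1, 16)
  6P = (14, 4)
Match found at i = 6.

k = 6


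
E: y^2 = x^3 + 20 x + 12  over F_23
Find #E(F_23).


For each x in F_23, count y with y^2 = x^3 + 20 x + 12 mod 23:
  x = 0: RHS = 12, y in [9, 14]  -> 2 point(s)
  x = 4: RHS = 18, y in [8, 15]  -> 2 point(s)
  x = 6: RHS = 3, y in [7, 16]  -> 2 point(s)
  x = 7: RHS = 12, y in [9, 14]  -> 2 point(s)
  x = 9: RHS = 1, y in [1, 22]  -> 2 point(s)
  x = 10: RHS = 16, y in [4, 19]  -> 2 point(s)
  x = 12: RHS = 2, y in [5, 18]  -> 2 point(s)
  x = 13: RHS = 8, y in [10, 13]  -> 2 point(s)
  x = 14: RHS = 0, y in [0]  -> 1 point(s)
  x = 16: RHS = 12, y in [9, 14]  -> 2 point(s)
  x = 19: RHS = 6, y in [11, 12]  -> 2 point(s)
Affine points: 21. Add the point at infinity: total = 22.

#E(F_23) = 22


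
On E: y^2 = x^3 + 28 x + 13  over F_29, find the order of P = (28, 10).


Compute successive multiples of P until we hit O:
  1P = (28, 10)
  2P = (11, 12)
  3P = (15, 26)
  4P = (16, 2)
  5P = (8, 13)
  6P = (6, 7)
  7P = (23, 21)
  8P = (13, 15)
  ... (continuing to 31P)
  31P = O

ord(P) = 31


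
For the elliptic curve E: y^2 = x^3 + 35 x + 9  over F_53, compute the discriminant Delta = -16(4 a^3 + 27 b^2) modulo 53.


4 a^3 + 27 b^2 = 4*35^3 + 27*9^2 = 171500 + 2187 = 173687
Delta = -16 * (173687) = -2778992
Delta mod 53 = 10

Delta = 10 (mod 53)


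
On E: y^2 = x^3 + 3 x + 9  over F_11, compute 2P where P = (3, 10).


Doubling: s = (3 x1^2 + a) / (2 y1)
s = (3*3^2 + 3) / (2*10) mod 11 = 7
x3 = s^2 - 2 x1 mod 11 = 7^2 - 2*3 = 10
y3 = s (x1 - x3) - y1 mod 11 = 7 * (3 - 10) - 10 = 7

2P = (10, 7)


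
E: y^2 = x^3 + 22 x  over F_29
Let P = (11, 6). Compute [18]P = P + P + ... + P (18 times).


k = 18 = 10010_2 (binary, LSB first: 01001)
Double-and-add from P = (11, 6):
  bit 0 = 0: acc unchanged = O
  bit 1 = 1: acc = O + (1, 20) = (1, 20)
  bit 2 = 0: acc unchanged = (1, 20)
  bit 3 = 0: acc unchanged = (1, 20)
  bit 4 = 1: acc = (1, 20) + (7, 2) = (1, 9)

18P = (1, 9)


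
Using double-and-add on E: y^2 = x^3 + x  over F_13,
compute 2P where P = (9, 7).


k = 2 = 10_2 (binary, LSB first: 01)
Double-and-add from P = (9, 7):
  bit 0 = 0: acc unchanged = O
  bit 1 = 1: acc = O + (4, 4) = (4, 4)

2P = (4, 4)


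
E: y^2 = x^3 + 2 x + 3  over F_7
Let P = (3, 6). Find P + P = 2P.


Doubling: s = (3 x1^2 + a) / (2 y1)
s = (3*3^2 + 2) / (2*6) mod 7 = 3
x3 = s^2 - 2 x1 mod 7 = 3^2 - 2*3 = 3
y3 = s (x1 - x3) - y1 mod 7 = 3 * (3 - 3) - 6 = 1

2P = (3, 1)


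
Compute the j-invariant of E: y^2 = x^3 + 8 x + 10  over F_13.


Delta = -16(4 a^3 + 27 b^2) mod 13 = 4
-1728 * (4 a)^3 = -1728 * (4*8)^3 mod 13 = 8
j = 8 * 4^(-1) mod 13 = 2

j = 2 (mod 13)


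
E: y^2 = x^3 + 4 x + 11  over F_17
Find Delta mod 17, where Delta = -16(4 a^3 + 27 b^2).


4 a^3 + 27 b^2 = 4*4^3 + 27*11^2 = 256 + 3267 = 3523
Delta = -16 * (3523) = -56368
Delta mod 17 = 4

Delta = 4 (mod 17)


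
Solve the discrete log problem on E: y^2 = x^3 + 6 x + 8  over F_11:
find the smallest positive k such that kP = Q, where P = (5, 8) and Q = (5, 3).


Enumerate multiples of P until we hit Q = (5, 3):
  1P = (5, 8)
  2P = (10, 10)
  3P = (1, 9)
  4P = (3, 8)
  5P = (3, 3)
  6P = (1, 2)
  7P = (10, 1)
  8P = (5, 3)
Match found at i = 8.

k = 8


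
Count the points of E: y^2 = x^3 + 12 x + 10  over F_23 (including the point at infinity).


For each x in F_23, count y with y^2 = x^3 + 12 x + 10 mod 23:
  x = 1: RHS = 0, y in [0]  -> 1 point(s)
  x = 3: RHS = 4, y in [2, 21]  -> 2 point(s)
  x = 7: RHS = 0, y in [0]  -> 1 point(s)
  x = 10: RHS = 3, y in [7, 16]  -> 2 point(s)
  x = 11: RHS = 1, y in [1, 22]  -> 2 point(s)
  x = 14: RHS = 1, y in [1, 22]  -> 2 point(s)
  x = 15: RHS = 0, y in [0]  -> 1 point(s)
  x = 18: RHS = 9, y in [3, 20]  -> 2 point(s)
  x = 19: RHS = 13, y in [6, 17]  -> 2 point(s)
  x = 20: RHS = 16, y in [4, 19]  -> 2 point(s)
  x = 21: RHS = 1, y in [1, 22]  -> 2 point(s)
Affine points: 19. Add the point at infinity: total = 20.

#E(F_23) = 20


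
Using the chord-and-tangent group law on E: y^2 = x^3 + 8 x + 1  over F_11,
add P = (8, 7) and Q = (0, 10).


P != Q, so use the chord formula.
s = (y2 - y1) / (x2 - x1) = (3) / (3) mod 11 = 1
x3 = s^2 - x1 - x2 mod 11 = 1^2 - 8 - 0 = 4
y3 = s (x1 - x3) - y1 mod 11 = 1 * (8 - 4) - 7 = 8

P + Q = (4, 8)


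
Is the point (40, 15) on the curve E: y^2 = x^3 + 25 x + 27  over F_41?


Check whether y^2 = x^3 + 25 x + 27 (mod 41) for (x, y) = (40, 15).
LHS: y^2 = 15^2 mod 41 = 20
RHS: x^3 + 25 x + 27 = 40^3 + 25*40 + 27 mod 41 = 1
LHS != RHS

No, not on the curve


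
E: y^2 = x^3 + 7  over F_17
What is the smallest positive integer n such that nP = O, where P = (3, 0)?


Compute successive multiples of P until we hit O:
  1P = (3, 0)
  2P = O

ord(P) = 2


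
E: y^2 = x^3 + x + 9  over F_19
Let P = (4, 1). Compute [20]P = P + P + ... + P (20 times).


k = 20 = 10100_2 (binary, LSB first: 00101)
Double-and-add from P = (4, 1):
  bit 0 = 0: acc unchanged = O
  bit 1 = 0: acc unchanged = O
  bit 2 = 1: acc = O + (7, 6) = (7, 6)
  bit 3 = 0: acc unchanged = (7, 6)
  bit 4 = 1: acc = (7, 6) + (0, 16) = (9, 5)

20P = (9, 5)


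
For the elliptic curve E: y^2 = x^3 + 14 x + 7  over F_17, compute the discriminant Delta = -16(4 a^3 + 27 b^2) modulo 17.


4 a^3 + 27 b^2 = 4*14^3 + 27*7^2 = 10976 + 1323 = 12299
Delta = -16 * (12299) = -196784
Delta mod 17 = 8

Delta = 8 (mod 17)


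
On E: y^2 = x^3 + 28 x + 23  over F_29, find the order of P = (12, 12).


Compute successive multiples of P until we hit O:
  1P = (12, 12)
  2P = (1, 20)
  3P = (23, 25)
  4P = (22, 21)
  5P = (28, 20)
  6P = (11, 3)
  7P = (0, 9)
  8P = (8, 18)
  ... (continuing to 26P)
  26P = O

ord(P) = 26


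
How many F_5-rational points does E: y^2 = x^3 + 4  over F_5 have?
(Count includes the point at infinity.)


For each x in F_5, count y with y^2 = x^3 + 0 x + 4 mod 5:
  x = 0: RHS = 4, y in [2, 3]  -> 2 point(s)
  x = 1: RHS = 0, y in [0]  -> 1 point(s)
  x = 3: RHS = 1, y in [1, 4]  -> 2 point(s)
Affine points: 5. Add the point at infinity: total = 6.

#E(F_5) = 6


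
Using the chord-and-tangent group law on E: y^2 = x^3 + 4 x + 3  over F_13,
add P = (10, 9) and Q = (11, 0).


P != Q, so use the chord formula.
s = (y2 - y1) / (x2 - x1) = (4) / (1) mod 13 = 4
x3 = s^2 - x1 - x2 mod 13 = 4^2 - 10 - 11 = 8
y3 = s (x1 - x3) - y1 mod 13 = 4 * (10 - 8) - 9 = 12

P + Q = (8, 12)


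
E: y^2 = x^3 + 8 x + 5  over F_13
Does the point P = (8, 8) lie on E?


Check whether y^2 = x^3 + 8 x + 5 (mod 13) for (x, y) = (8, 8).
LHS: y^2 = 8^2 mod 13 = 12
RHS: x^3 + 8 x + 5 = 8^3 + 8*8 + 5 mod 13 = 9
LHS != RHS

No, not on the curve


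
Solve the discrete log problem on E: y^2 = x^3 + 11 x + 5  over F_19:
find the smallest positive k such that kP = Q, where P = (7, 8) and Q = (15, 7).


Enumerate multiples of P until we hit Q = (15, 7):
  1P = (7, 8)
  2P = (9, 15)
  3P = (1, 13)
  4P = (8, 15)
  5P = (15, 12)
  6P = (2, 4)
  7P = (0, 9)
  8P = (0, 10)
  9P = (2, 15)
  10P = (15, 7)
Match found at i = 10.

k = 10


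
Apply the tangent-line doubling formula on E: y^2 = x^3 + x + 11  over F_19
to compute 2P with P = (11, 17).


Doubling: s = (3 x1^2 + a) / (2 y1)
s = (3*11^2 + 1) / (2*17) mod 19 = 4
x3 = s^2 - 2 x1 mod 19 = 4^2 - 2*11 = 13
y3 = s (x1 - x3) - y1 mod 19 = 4 * (11 - 13) - 17 = 13

2P = (13, 13)


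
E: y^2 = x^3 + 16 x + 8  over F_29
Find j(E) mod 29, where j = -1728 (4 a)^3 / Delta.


Delta = -16(4 a^3 + 27 b^2) mod 29 = 5
-1728 * (4 a)^3 = -1728 * (4*16)^3 mod 29 = 11
j = 11 * 5^(-1) mod 29 = 8

j = 8 (mod 29)


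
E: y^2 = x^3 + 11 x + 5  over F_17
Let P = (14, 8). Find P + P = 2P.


Doubling: s = (3 x1^2 + a) / (2 y1)
s = (3*14^2 + 11) / (2*8) mod 17 = 13
x3 = s^2 - 2 x1 mod 17 = 13^2 - 2*14 = 5
y3 = s (x1 - x3) - y1 mod 17 = 13 * (14 - 5) - 8 = 7

2P = (5, 7)


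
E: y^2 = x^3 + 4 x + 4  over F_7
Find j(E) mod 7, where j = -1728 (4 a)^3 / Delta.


Delta = -16(4 a^3 + 27 b^2) mod 7 = 3
-1728 * (4 a)^3 = -1728 * (4*4)^3 mod 7 = 1
j = 1 * 3^(-1) mod 7 = 5

j = 5 (mod 7)


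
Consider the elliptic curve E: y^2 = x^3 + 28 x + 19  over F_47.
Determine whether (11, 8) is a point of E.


Check whether y^2 = x^3 + 28 x + 19 (mod 47) for (x, y) = (11, 8).
LHS: y^2 = 8^2 mod 47 = 17
RHS: x^3 + 28 x + 19 = 11^3 + 28*11 + 19 mod 47 = 13
LHS != RHS

No, not on the curve


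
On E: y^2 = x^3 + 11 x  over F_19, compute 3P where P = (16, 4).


k = 3 = 11_2 (binary, LSB first: 11)
Double-and-add from P = (16, 4):
  bit 0 = 1: acc = O + (16, 4) = (16, 4)
  bit 1 = 1: acc = (16, 4) + (6, 15) = (6, 4)

3P = (6, 4)


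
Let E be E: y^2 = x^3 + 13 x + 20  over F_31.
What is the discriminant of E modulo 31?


4 a^3 + 27 b^2 = 4*13^3 + 27*20^2 = 8788 + 10800 = 19588
Delta = -16 * (19588) = -313408
Delta mod 31 = 2

Delta = 2 (mod 31)


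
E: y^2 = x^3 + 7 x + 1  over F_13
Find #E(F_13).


For each x in F_13, count y with y^2 = x^3 + 7 x + 1 mod 13:
  x = 0: RHS = 1, y in [1, 12]  -> 2 point(s)
  x = 1: RHS = 9, y in [3, 10]  -> 2 point(s)
  x = 2: RHS = 10, y in [6, 7]  -> 2 point(s)
  x = 3: RHS = 10, y in [6, 7]  -> 2 point(s)
  x = 6: RHS = 12, y in [5, 8]  -> 2 point(s)
  x = 7: RHS = 3, y in [4, 9]  -> 2 point(s)
  x = 8: RHS = 10, y in [6, 7]  -> 2 point(s)
  x = 9: RHS = 0, y in [0]  -> 1 point(s)
Affine points: 15. Add the point at infinity: total = 16.

#E(F_13) = 16


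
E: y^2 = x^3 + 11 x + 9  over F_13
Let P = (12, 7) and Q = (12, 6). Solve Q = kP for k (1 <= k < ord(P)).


Enumerate multiples of P until we hit Q = (12, 6):
  1P = (12, 7)
  2P = (3, 2)
  3P = (2, 0)
  4P = (3, 11)
  5P = (12, 6)
Match found at i = 5.

k = 5


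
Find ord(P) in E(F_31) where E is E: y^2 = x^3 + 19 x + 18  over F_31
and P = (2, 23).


Compute successive multiples of P until we hit O:
  1P = (2, 23)
  2P = (27, 8)
  3P = (16, 4)
  4P = (15, 19)
  5P = (24, 10)
  6P = (9, 22)
  7P = (8, 0)
  8P = (9, 9)
  ... (continuing to 14P)
  14P = O

ord(P) = 14


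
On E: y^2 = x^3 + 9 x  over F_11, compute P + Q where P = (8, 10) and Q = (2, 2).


P != Q, so use the chord formula.
s = (y2 - y1) / (x2 - x1) = (3) / (5) mod 11 = 5
x3 = s^2 - x1 - x2 mod 11 = 5^2 - 8 - 2 = 4
y3 = s (x1 - x3) - y1 mod 11 = 5 * (8 - 4) - 10 = 10

P + Q = (4, 10)


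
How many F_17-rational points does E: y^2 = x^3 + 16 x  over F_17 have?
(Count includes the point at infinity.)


For each x in F_17, count y with y^2 = x^3 + 16 x + 0 mod 17:
  x = 0: RHS = 0, y in [0]  -> 1 point(s)
  x = 1: RHS = 0, y in [0]  -> 1 point(s)
  x = 4: RHS = 9, y in [3, 14]  -> 2 point(s)
  x = 5: RHS = 1, y in [1, 16]  -> 2 point(s)
  x = 7: RHS = 13, y in [8, 9]  -> 2 point(s)
  x = 10: RHS = 4, y in [2, 15]  -> 2 point(s)
  x = 12: RHS = 16, y in [4, 13]  -> 2 point(s)
  x = 13: RHS = 8, y in [5, 12]  -> 2 point(s)
  x = 16: RHS = 0, y in [0]  -> 1 point(s)
Affine points: 15. Add the point at infinity: total = 16.

#E(F_17) = 16


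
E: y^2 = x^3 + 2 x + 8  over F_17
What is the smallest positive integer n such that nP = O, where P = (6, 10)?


Compute successive multiples of P until we hit O:
  1P = (6, 10)
  2P = (14, 14)
  3P = (10, 5)
  4P = (10, 12)
  5P = (14, 3)
  6P = (6, 7)
  7P = O

ord(P) = 7


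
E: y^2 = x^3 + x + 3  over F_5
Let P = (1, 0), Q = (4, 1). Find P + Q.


P != Q, so use the chord formula.
s = (y2 - y1) / (x2 - x1) = (1) / (3) mod 5 = 2
x3 = s^2 - x1 - x2 mod 5 = 2^2 - 1 - 4 = 4
y3 = s (x1 - x3) - y1 mod 5 = 2 * (1 - 4) - 0 = 4

P + Q = (4, 4)


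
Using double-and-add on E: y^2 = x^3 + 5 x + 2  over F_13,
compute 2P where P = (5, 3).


k = 2 = 10_2 (binary, LSB first: 01)
Double-and-add from P = (5, 3):
  bit 0 = 0: acc unchanged = O
  bit 1 = 1: acc = O + (6, 1) = (6, 1)

2P = (6, 1)


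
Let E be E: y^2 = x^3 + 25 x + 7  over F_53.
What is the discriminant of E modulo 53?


4 a^3 + 27 b^2 = 4*25^3 + 27*7^2 = 62500 + 1323 = 63823
Delta = -16 * (63823) = -1021168
Delta mod 53 = 36

Delta = 36 (mod 53)


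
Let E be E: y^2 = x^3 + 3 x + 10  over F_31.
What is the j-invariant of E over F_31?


Delta = -16(4 a^3 + 27 b^2) mod 31 = 22
-1728 * (4 a)^3 = -1728 * (4*3)^3 mod 31 = 29
j = 29 * 22^(-1) mod 31 = 14

j = 14 (mod 31)


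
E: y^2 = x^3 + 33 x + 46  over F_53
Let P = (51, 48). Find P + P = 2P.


Doubling: s = (3 x1^2 + a) / (2 y1)
s = (3*51^2 + 33) / (2*48) mod 53 = 22
x3 = s^2 - 2 x1 mod 53 = 22^2 - 2*51 = 11
y3 = s (x1 - x3) - y1 mod 53 = 22 * (51 - 11) - 48 = 37

2P = (11, 37)


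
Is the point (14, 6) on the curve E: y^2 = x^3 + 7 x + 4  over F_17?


Check whether y^2 = x^3 + 7 x + 4 (mod 17) for (x, y) = (14, 6).
LHS: y^2 = 6^2 mod 17 = 2
RHS: x^3 + 7 x + 4 = 14^3 + 7*14 + 4 mod 17 = 7
LHS != RHS

No, not on the curve


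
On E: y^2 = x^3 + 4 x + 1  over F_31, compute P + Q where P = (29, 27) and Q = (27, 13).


P != Q, so use the chord formula.
s = (y2 - y1) / (x2 - x1) = (17) / (29) mod 31 = 7
x3 = s^2 - x1 - x2 mod 31 = 7^2 - 29 - 27 = 24
y3 = s (x1 - x3) - y1 mod 31 = 7 * (29 - 24) - 27 = 8

P + Q = (24, 8)


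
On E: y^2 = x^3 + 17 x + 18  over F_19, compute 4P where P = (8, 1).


k = 4 = 100_2 (binary, LSB first: 001)
Double-and-add from P = (8, 1):
  bit 0 = 0: acc unchanged = O
  bit 1 = 0: acc unchanged = O
  bit 2 = 1: acc = O + (3, 1) = (3, 1)

4P = (3, 1)


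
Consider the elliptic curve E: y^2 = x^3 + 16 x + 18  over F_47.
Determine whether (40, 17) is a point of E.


Check whether y^2 = x^3 + 16 x + 18 (mod 47) for (x, y) = (40, 17).
LHS: y^2 = 17^2 mod 47 = 7
RHS: x^3 + 16 x + 18 = 40^3 + 16*40 + 18 mod 47 = 33
LHS != RHS

No, not on the curve


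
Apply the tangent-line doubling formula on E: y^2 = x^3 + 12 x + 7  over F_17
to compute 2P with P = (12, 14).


Doubling: s = (3 x1^2 + a) / (2 y1)
s = (3*12^2 + 12) / (2*14) mod 17 = 11
x3 = s^2 - 2 x1 mod 17 = 11^2 - 2*12 = 12
y3 = s (x1 - x3) - y1 mod 17 = 11 * (12 - 12) - 14 = 3

2P = (12, 3)


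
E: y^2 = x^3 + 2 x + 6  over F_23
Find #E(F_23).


For each x in F_23, count y with y^2 = x^3 + 2 x + 6 mod 23:
  x = 0: RHS = 6, y in [11, 12]  -> 2 point(s)
  x = 1: RHS = 9, y in [3, 20]  -> 2 point(s)
  x = 2: RHS = 18, y in [8, 15]  -> 2 point(s)
  x = 3: RHS = 16, y in [4, 19]  -> 2 point(s)
  x = 4: RHS = 9, y in [3, 20]  -> 2 point(s)
  x = 5: RHS = 3, y in [7, 16]  -> 2 point(s)
  x = 6: RHS = 4, y in [2, 21]  -> 2 point(s)
  x = 7: RHS = 18, y in [8, 15]  -> 2 point(s)
  x = 11: RHS = 2, y in [5, 18]  -> 2 point(s)
  x = 14: RHS = 18, y in [8, 15]  -> 2 point(s)
  x = 17: RHS = 8, y in [10, 13]  -> 2 point(s)
  x = 18: RHS = 9, y in [3, 20]  -> 2 point(s)
  x = 19: RHS = 3, y in [7, 16]  -> 2 point(s)
  x = 22: RHS = 3, y in [7, 16]  -> 2 point(s)
Affine points: 28. Add the point at infinity: total = 29.

#E(F_23) = 29


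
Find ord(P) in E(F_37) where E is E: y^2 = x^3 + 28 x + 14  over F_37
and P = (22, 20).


Compute successive multiples of P until we hit O:
  1P = (22, 20)
  2P = (30, 17)
  3P = (10, 31)
  4P = (21, 13)
  5P = (6, 18)
  6P = (20, 8)
  7P = (31, 0)
  8P = (20, 29)
  ... (continuing to 14P)
  14P = O

ord(P) = 14


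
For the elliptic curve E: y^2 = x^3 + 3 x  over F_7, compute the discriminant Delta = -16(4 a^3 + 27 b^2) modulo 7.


4 a^3 + 27 b^2 = 4*3^3 + 27*0^2 = 108 + 0 = 108
Delta = -16 * (108) = -1728
Delta mod 7 = 1

Delta = 1 (mod 7)


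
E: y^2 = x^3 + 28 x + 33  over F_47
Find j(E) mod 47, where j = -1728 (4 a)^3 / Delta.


Delta = -16(4 a^3 + 27 b^2) mod 47 = 18
-1728 * (4 a)^3 = -1728 * (4*28)^3 mod 47 = 44
j = 44 * 18^(-1) mod 47 = 39

j = 39 (mod 47)


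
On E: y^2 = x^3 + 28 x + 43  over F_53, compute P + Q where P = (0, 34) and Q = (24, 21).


P != Q, so use the chord formula.
s = (y2 - y1) / (x2 - x1) = (40) / (24) mod 53 = 37
x3 = s^2 - x1 - x2 mod 53 = 37^2 - 0 - 24 = 20
y3 = s (x1 - x3) - y1 mod 53 = 37 * (0 - 20) - 34 = 21

P + Q = (20, 21)


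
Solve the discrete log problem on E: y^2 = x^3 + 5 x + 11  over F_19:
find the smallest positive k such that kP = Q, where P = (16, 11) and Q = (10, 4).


Enumerate multiples of P until we hit Q = (10, 4):
  1P = (16, 11)
  2P = (10, 15)
  3P = (4, 0)
  4P = (10, 4)
Match found at i = 4.

k = 4


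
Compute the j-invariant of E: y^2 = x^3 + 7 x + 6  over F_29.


Delta = -16(4 a^3 + 27 b^2) mod 29 = 22
-1728 * (4 a)^3 = -1728 * (4*7)^3 mod 29 = 17
j = 17 * 22^(-1) mod 29 = 10

j = 10 (mod 29)


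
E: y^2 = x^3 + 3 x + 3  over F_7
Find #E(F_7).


For each x in F_7, count y with y^2 = x^3 + 3 x + 3 mod 7:
  x = 1: RHS = 0, y in [0]  -> 1 point(s)
  x = 3: RHS = 4, y in [2, 5]  -> 2 point(s)
  x = 4: RHS = 2, y in [3, 4]  -> 2 point(s)
Affine points: 5. Add the point at infinity: total = 6.

#E(F_7) = 6


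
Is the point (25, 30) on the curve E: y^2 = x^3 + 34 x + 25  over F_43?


Check whether y^2 = x^3 + 34 x + 25 (mod 43) for (x, y) = (25, 30).
LHS: y^2 = 30^2 mod 43 = 40
RHS: x^3 + 34 x + 25 = 25^3 + 34*25 + 25 mod 43 = 31
LHS != RHS

No, not on the curve


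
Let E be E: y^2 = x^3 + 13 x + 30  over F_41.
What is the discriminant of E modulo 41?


4 a^3 + 27 b^2 = 4*13^3 + 27*30^2 = 8788 + 24300 = 33088
Delta = -16 * (33088) = -529408
Delta mod 41 = 25

Delta = 25 (mod 41)


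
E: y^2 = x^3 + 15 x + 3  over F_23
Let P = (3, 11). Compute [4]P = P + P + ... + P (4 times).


k = 4 = 100_2 (binary, LSB first: 001)
Double-and-add from P = (3, 11):
  bit 0 = 0: acc unchanged = O
  bit 1 = 0: acc unchanged = O
  bit 2 = 1: acc = O + (9, 4) = (9, 4)

4P = (9, 4)


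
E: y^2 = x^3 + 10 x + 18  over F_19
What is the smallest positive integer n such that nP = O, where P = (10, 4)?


Compute successive multiples of P until we hit O:
  1P = (10, 4)
  2P = (15, 16)
  3P = (18, 11)
  4P = (17, 16)
  5P = (12, 17)
  6P = (6, 3)
  7P = (9, 1)
  8P = (9, 18)
  ... (continuing to 15P)
  15P = O

ord(P) = 15


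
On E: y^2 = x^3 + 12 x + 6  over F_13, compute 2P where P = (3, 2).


Doubling: s = (3 x1^2 + a) / (2 y1)
s = (3*3^2 + 12) / (2*2) mod 13 = 0
x3 = s^2 - 2 x1 mod 13 = 0^2 - 2*3 = 7
y3 = s (x1 - x3) - y1 mod 13 = 0 * (3 - 7) - 2 = 11

2P = (7, 11)


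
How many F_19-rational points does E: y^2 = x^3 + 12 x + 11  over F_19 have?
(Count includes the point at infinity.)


For each x in F_19, count y with y^2 = x^3 + 12 x + 11 mod 19:
  x = 0: RHS = 11, y in [7, 12]  -> 2 point(s)
  x = 1: RHS = 5, y in [9, 10]  -> 2 point(s)
  x = 2: RHS = 5, y in [9, 10]  -> 2 point(s)
  x = 3: RHS = 17, y in [6, 13]  -> 2 point(s)
  x = 4: RHS = 9, y in [3, 16]  -> 2 point(s)
  x = 5: RHS = 6, y in [5, 14]  -> 2 point(s)
  x = 7: RHS = 1, y in [1, 18]  -> 2 point(s)
  x = 8: RHS = 11, y in [7, 12]  -> 2 point(s)
  x = 11: RHS = 11, y in [7, 12]  -> 2 point(s)
  x = 14: RHS = 16, y in [4, 15]  -> 2 point(s)
  x = 16: RHS = 5, y in [9, 10]  -> 2 point(s)
  x = 17: RHS = 17, y in [6, 13]  -> 2 point(s)
  x = 18: RHS = 17, y in [6, 13]  -> 2 point(s)
Affine points: 26. Add the point at infinity: total = 27.

#E(F_19) = 27


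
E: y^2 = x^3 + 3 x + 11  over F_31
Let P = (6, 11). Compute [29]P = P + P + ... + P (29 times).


k = 29 = 11101_2 (binary, LSB first: 10111)
Double-and-add from P = (6, 11):
  bit 0 = 1: acc = O + (6, 11) = (6, 11)
  bit 1 = 0: acc unchanged = (6, 11)
  bit 2 = 1: acc = (6, 11) + (30, 10) = (14, 10)
  bit 3 = 1: acc = (14, 10) + (21, 2) = (3, 4)
  bit 4 = 1: acc = (3, 4) + (25, 5) = (21, 29)

29P = (21, 29)


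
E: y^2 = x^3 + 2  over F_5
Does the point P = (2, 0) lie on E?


Check whether y^2 = x^3 + 0 x + 2 (mod 5) for (x, y) = (2, 0).
LHS: y^2 = 0^2 mod 5 = 0
RHS: x^3 + 0 x + 2 = 2^3 + 0*2 + 2 mod 5 = 0
LHS = RHS

Yes, on the curve


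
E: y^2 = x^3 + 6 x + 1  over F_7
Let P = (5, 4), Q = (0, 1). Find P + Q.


P != Q, so use the chord formula.
s = (y2 - y1) / (x2 - x1) = (4) / (2) mod 7 = 2
x3 = s^2 - x1 - x2 mod 7 = 2^2 - 5 - 0 = 6
y3 = s (x1 - x3) - y1 mod 7 = 2 * (5 - 6) - 4 = 1

P + Q = (6, 1)


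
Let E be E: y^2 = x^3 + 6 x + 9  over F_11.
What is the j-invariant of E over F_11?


Delta = -16(4 a^3 + 27 b^2) mod 11 = 2
-1728 * (4 a)^3 = -1728 * (4*6)^3 mod 11 = 3
j = 3 * 2^(-1) mod 11 = 7

j = 7 (mod 11)


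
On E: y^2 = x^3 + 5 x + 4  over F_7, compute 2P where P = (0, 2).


Doubling: s = (3 x1^2 + a) / (2 y1)
s = (3*0^2 + 5) / (2*2) mod 7 = 3
x3 = s^2 - 2 x1 mod 7 = 3^2 - 2*0 = 2
y3 = s (x1 - x3) - y1 mod 7 = 3 * (0 - 2) - 2 = 6

2P = (2, 6)


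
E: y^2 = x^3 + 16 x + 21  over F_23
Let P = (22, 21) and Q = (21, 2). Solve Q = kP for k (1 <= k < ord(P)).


Enumerate multiples of P until we hit Q = (21, 2):
  1P = (22, 21)
  2P = (3, 21)
  3P = (21, 2)
Match found at i = 3.

k = 3


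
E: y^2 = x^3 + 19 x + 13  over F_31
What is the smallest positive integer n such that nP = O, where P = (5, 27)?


Compute successive multiples of P until we hit O:
  1P = (5, 27)
  2P = (6, 8)
  3P = (9, 18)
  4P = (24, 8)
  5P = (3, 2)
  6P = (1, 23)
  7P = (26, 14)
  8P = (2, 11)
  ... (continuing to 36P)
  36P = O

ord(P) = 36


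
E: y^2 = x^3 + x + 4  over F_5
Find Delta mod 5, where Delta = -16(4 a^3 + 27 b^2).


4 a^3 + 27 b^2 = 4*1^3 + 27*4^2 = 4 + 432 = 436
Delta = -16 * (436) = -6976
Delta mod 5 = 4

Delta = 4 (mod 5)


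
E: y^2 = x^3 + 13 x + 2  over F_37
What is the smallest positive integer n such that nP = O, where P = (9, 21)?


Compute successive multiples of P until we hit O:
  1P = (9, 21)
  2P = (9, 16)
  3P = O

ord(P) = 3


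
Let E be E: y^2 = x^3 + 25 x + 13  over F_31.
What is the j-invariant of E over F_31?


Delta = -16(4 a^3 + 27 b^2) mod 31 = 26
-1728 * (4 a)^3 = -1728 * (4*25)^3 mod 31 = 16
j = 16 * 26^(-1) mod 31 = 3

j = 3 (mod 31)


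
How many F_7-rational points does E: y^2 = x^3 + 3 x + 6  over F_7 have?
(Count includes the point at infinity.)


For each x in F_7, count y with y^2 = x^3 + 3 x + 6 mod 7:
  x = 3: RHS = 0, y in [0]  -> 1 point(s)
  x = 6: RHS = 2, y in [3, 4]  -> 2 point(s)
Affine points: 3. Add the point at infinity: total = 4.

#E(F_7) = 4


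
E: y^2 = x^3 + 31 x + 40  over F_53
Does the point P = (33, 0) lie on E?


Check whether y^2 = x^3 + 31 x + 40 (mod 53) for (x, y) = (33, 0).
LHS: y^2 = 0^2 mod 53 = 0
RHS: x^3 + 31 x + 40 = 33^3 + 31*33 + 40 mod 53 = 6
LHS != RHS

No, not on the curve


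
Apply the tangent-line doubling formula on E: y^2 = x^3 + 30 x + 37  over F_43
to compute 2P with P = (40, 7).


Doubling: s = (3 x1^2 + a) / (2 y1)
s = (3*40^2 + 30) / (2*7) mod 43 = 1
x3 = s^2 - 2 x1 mod 43 = 1^2 - 2*40 = 7
y3 = s (x1 - x3) - y1 mod 43 = 1 * (40 - 7) - 7 = 26

2P = (7, 26)


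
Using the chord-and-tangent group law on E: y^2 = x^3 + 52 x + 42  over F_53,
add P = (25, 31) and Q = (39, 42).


P != Q, so use the chord formula.
s = (y2 - y1) / (x2 - x1) = (11) / (14) mod 53 = 50
x3 = s^2 - x1 - x2 mod 53 = 50^2 - 25 - 39 = 51
y3 = s (x1 - x3) - y1 mod 53 = 50 * (25 - 51) - 31 = 47

P + Q = (51, 47)
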